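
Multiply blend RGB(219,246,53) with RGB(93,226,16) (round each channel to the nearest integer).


Multiply: C = A×B/255, rounded to nearest integer
R: 219×93/255 = 20367/255 ≈ 79.871 → 80
G: 246×226/255 = 55596/255 ≈ 218.024 → 218
B: 53×16/255 = 848/255 ≈ 3.325 → 3
= RGB(80, 218, 3)


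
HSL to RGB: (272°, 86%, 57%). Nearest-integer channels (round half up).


H=272°, S=0.86, L=0.57
C = (1-|2L-1|)×S = (1-|0.14|)×0.86 = 0.7396
H' = H/60 = 272/60 ≈ 4.5333; X = C×(1-|H' mod 2 - 1|) ≈ 0.3945
m = L - C/2 = 0.57 - 0.3698 = 0.2002
Sector ⌊H'⌋ = 4 → (R',G',B') = (≈0.3945, 0.0, 0.7396)
RGB = ((R'+m)×255, (G'+m)×255, (B'+m)×255) = (151.6366, 51.051, 239.649)
Round half up → RGB(152, 51, 240)


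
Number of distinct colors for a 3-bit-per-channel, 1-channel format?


Total bits = 3 bits/channel × 1 channels = 3 bits
Distinct colors = 2^3
= 8 colors


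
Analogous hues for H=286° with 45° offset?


Base hue: 286°
Left analog: (286 - 45) mod 360 = 241°
Right analog: (286 + 45) mod 360 = 331°
Analogous hues = 241° and 331°


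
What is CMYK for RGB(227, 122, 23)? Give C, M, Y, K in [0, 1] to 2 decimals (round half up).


R'=227/255≈0.8902, G'=122/255≈0.4784, B'=23/255≈0.0902
K = 1 - max(R',G',B') = 1 - 227/255 = 28/255 = 0.10980… → 0.11
(1-R'-K)/(1-K) simplifies to (max-R)/max with max = 227:
C = (227-227)/227 = 0/227 = 0 → 0.00
M = (227-122)/227 = 105/227 = 0.46255… → 0.46
Y = (227-23)/227 = 204/227 = 0.89867… → 0.90
= CMYK(0.00, 0.46, 0.90, 0.11)


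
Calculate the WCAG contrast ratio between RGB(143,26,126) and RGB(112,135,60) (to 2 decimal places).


Linearize each sRGB channel c=v/255: c/12.92 if c ≤ 0.04045 else ((c+0.055)/1.055)^2.4
L = 0.2126×R_lin + 0.7152×G_lin + 0.0722×B_lin
Color 1 (143,26,126):
  R=143: 143/255≈0.5608 > 0.04045 → ((0.5608+0.055)/1.055)^2.4 ≈ 0.27468
  G=26: 26/255≈0.1020 > 0.04045 → ((0.1020+0.055)/1.055)^2.4 ≈ 0.01033
  B=126: 126/255≈0.4941 > 0.04045 → ((0.4941+0.055)/1.055)^2.4 ≈ 0.20864
  L1 = 0.2126×0.27468 + 0.7152×0.01033 + 0.0722×0.20864 ≈ 0.08085
Color 2 (112,135,60):
  R=112: 112/255≈0.4392 > 0.04045 → ((0.4392+0.055)/1.055)^2.4 ≈ 0.16203
  G=135: 135/255≈0.5294 > 0.04045 → ((0.5294+0.055)/1.055)^2.4 ≈ 0.24228
  B=60: 60/255≈0.2353 > 0.04045 → ((0.2353+0.055)/1.055)^2.4 ≈ 0.04519
  L2 = 0.2126×0.16203 + 0.7152×0.24228 + 0.0722×0.04519 ≈ 0.21099
Lighter = 0.21099, Darker = 0.08085
Ratio = (L_lighter + 0.05) / (L_darker + 0.05)
Ratio = (0.21099 + 0.05) / (0.08085 + 0.05) = 0.26099 / 0.13085 ≈ 1.9946
Ratio ≈ 1.99:1


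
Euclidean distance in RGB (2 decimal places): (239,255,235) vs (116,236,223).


d = √[(R₁-R₂)² + (G₁-G₂)² + (B₁-B₂)²]
d = √[(239-116)² + (255-236)² + (235-223)²]
d = √[15129 + 361 + 144]
d = √15634
d ≈ 125.04


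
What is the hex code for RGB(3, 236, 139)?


R = 3 → 03 (hex)
G = 236 → EC (hex)
B = 139 → 8B (hex)
Hex = #03EC8B


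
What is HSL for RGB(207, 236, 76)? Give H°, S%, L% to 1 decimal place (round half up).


Normalize: R'=207/255≈0.8118, G'=236/255≈0.9255, B'=76/255≈0.2980
Max=236/255, Min=76/255, Δ=Max-Min=160/255
L = (Max+Min)/2 = (236+76)/510 = 312/510 = 0.61176… → L = 61.2%
L > 0.5 → S = Δ/(2-Max-Min) = 160/(510-236-76) = 160/198 = 0.80808… → S = 80.8%
(the 1/255 factors cancel in S and H, so raw channel differences can be used)
Max is G' → H = 60 × ((B-R)/Δ + 2) = 60 × ((76-207)/160 + 2)
  -131/160 + 2 = -0.8187… + 2 = 1.1812…
  H = 60 × 1.1812… = 70.875° → H = 70.9°
= HSL(70.9°, 80.8%, 61.2%)


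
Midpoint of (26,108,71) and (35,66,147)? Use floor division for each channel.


Midpoint: each channel = ⌊(C₁+C₂)/2⌋
R: ⌊(26+35)/2⌋ = 30
G: ⌊(108+66)/2⌋ = 87
B: ⌊(71+147)/2⌋ = 109
= RGB(30, 87, 109)


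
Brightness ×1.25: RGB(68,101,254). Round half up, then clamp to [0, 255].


Multiply each channel by 1.25, round half up, clamp to [0, 255]
R: 68×1.25 = 85
G: 101×1.25 = 126.25 → round → 126
B: 254×1.25 = 317.5 → round → 318 → clamp → 255
= RGB(85, 126, 255)


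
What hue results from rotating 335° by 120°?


New hue = (H + rotation) mod 360
New hue = (335 + 120) mod 360
= 455 mod 360
= 95°


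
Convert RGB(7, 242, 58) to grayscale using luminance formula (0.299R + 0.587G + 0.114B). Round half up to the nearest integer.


Gray = 0.299×R + 0.587×G + 0.114×B
Gray = 0.299×7 + 0.587×242 + 0.114×58
Gray = 2.093 + 142.054 + 6.612
Gray = 150.759 → round half up → 151
Gray = 151


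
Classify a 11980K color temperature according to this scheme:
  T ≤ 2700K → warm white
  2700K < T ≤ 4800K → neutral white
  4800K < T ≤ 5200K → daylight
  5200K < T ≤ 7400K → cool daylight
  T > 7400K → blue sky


Temperature: 11980K
11980K > 7400K → blue sky
Classification: blue sky


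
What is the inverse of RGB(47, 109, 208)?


Invert: (255-R, 255-G, 255-B)
R: 255-47 = 208
G: 255-109 = 146
B: 255-208 = 47
= RGB(208, 146, 47)


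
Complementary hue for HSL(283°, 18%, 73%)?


Complement = opposite side of color wheel = hue + 180°
H' = (283 + 180) mod 360 = 103°
S and L unchanged.
= HSL(103°, 18%, 73%)


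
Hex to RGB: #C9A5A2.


C9 → 201 (R)
A5 → 165 (G)
A2 → 162 (B)
= RGB(201, 165, 162)


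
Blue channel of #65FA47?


Color: #65FA47
R = 65 = 101
G = FA = 250
B = 47 = 71
Blue = 71


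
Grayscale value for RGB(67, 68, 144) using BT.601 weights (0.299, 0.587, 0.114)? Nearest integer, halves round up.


Gray = 0.299×R + 0.587×G + 0.114×B
Gray = 0.299×67 + 0.587×68 + 0.114×144
Gray = 20.033 + 39.916 + 16.416
Gray = 76.365 → round half up → 76
Gray = 76


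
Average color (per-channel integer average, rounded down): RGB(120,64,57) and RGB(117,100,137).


Midpoint: each channel = ⌊(C₁+C₂)/2⌋
R: ⌊(120+117)/2⌋ = 118
G: ⌊(64+100)/2⌋ = 82
B: ⌊(57+137)/2⌋ = 97
= RGB(118, 82, 97)


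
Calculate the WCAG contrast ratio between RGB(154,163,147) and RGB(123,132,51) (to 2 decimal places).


Linearize each sRGB channel c=v/255: c/12.92 if c ≤ 0.04045 else ((c+0.055)/1.055)^2.4
L = 0.2126×R_lin + 0.7152×G_lin + 0.0722×B_lin
Color 1 (154,163,147):
  R=154: 154/255≈0.6039 > 0.04045 → ((0.6039+0.055)/1.055)^2.4 ≈ 0.32314
  G=163: 163/255≈0.6392 > 0.04045 → ((0.6392+0.055)/1.055)^2.4 ≈ 0.36625
  B=147: 147/255≈0.5765 > 0.04045 → ((0.5765+0.055)/1.055)^2.4 ≈ 0.29177
  L1 = 0.2126×0.32314 + 0.7152×0.36625 + 0.0722×0.29177 ≈ 0.35171
Color 2 (123,132,51):
  R=123: 123/255≈0.4824 > 0.04045 → ((0.4824+0.055)/1.055)^2.4 ≈ 0.19807
  G=132: 132/255≈0.5176 > 0.04045 → ((0.5176+0.055)/1.055)^2.4 ≈ 0.23074
  B=51: 51/255≈0.2000 > 0.04045 → ((0.2000+0.055)/1.055)^2.4 ≈ 0.03310
  L2 = 0.2126×0.19807 + 0.7152×0.23074 + 0.0722×0.03310 ≈ 0.20952
Lighter = 0.35171, Darker = 0.20952
Ratio = (L_lighter + 0.05) / (L_darker + 0.05)
Ratio = (0.35171 + 0.05) / (0.20952 + 0.05) = 0.40171 / 0.25952 ≈ 1.5479
Ratio ≈ 1.55:1


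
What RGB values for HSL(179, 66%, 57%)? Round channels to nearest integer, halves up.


H=179°, S=0.66, L=0.57
C = (1-|2L-1|)×S = (1-|0.14|)×0.66 = 0.5676
H' = H/60 = 179/60 ≈ 2.9833; X = C×(1-|H' mod 2 - 1|) = 0.55814
m = L - C/2 = 0.57 - 0.2838 = 0.2862
Sector ⌊H'⌋ = 2 → (R',G',B') = (0.0, 0.5676, 0.55814)
RGB = ((R'+m)×255, (G'+m)×255, (B'+m)×255) = (72.981, 217.719, 215.3067)
Round half up → RGB(73, 218, 215)


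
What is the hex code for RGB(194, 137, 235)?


R = 194 → C2 (hex)
G = 137 → 89 (hex)
B = 235 → EB (hex)
Hex = #C289EB


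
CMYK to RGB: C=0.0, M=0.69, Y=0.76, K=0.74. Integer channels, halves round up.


R = 255 × (1-C) × (1-K) = 255 × 1.00 × 0.26 = 66.3 → 66
G = 255 × (1-M) × (1-K) = 255 × 0.31 × 0.26 = 20.553 → 21
B = 255 × (1-Y) × (1-K) = 255 × 0.24 × 0.26 = 15.912 → 16
= RGB(66, 21, 16)


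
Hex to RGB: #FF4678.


FF → 255 (R)
46 → 70 (G)
78 → 120 (B)
= RGB(255, 70, 120)


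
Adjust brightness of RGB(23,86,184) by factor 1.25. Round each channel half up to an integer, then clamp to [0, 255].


Multiply each channel by 1.25, round half up, clamp to [0, 255]
R: 23×1.25 = 28.75 → round → 29
G: 86×1.25 = 107.5 → round → 108
B: 184×1.25 = 230
= RGB(29, 108, 230)


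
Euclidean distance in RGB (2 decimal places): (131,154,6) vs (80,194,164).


d = √[(R₁-R₂)² + (G₁-G₂)² + (B₁-B₂)²]
d = √[(131-80)² + (154-194)² + (6-164)²]
d = √[2601 + 1600 + 24964]
d = √29165
d ≈ 170.78


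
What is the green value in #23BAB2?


Color: #23BAB2
R = 23 = 35
G = BA = 186
B = B2 = 178
Green = 186


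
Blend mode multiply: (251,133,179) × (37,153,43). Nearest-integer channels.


Multiply: C = A×B/255, rounded to nearest integer
R: 251×37/255 = 9287/255 ≈ 36.420 → 36
G: 133×153/255 = 20349/255 ≈ 79.800 → 80
B: 179×43/255 = 7697/255 ≈ 30.184 → 30
= RGB(36, 80, 30)


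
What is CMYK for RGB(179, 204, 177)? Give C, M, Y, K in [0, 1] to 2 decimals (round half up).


R'=179/255≈0.7020, G'=204/255≈0.8000, B'=177/255≈0.6941
K = 1 - max(R',G',B') = 1 - 204/255 = 51/255 = 0.2 → 0.20
(1-R'-K)/(1-K) simplifies to (max-R)/max with max = 204:
C = (204-179)/204 = 25/204 = 0.12254… → 0.12
M = (204-204)/204 = 0/204 = 0 → 0.00
Y = (204-177)/204 = 27/204 = 0.13235… → 0.13
= CMYK(0.12, 0.00, 0.13, 0.20)


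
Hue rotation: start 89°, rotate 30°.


New hue = (H + rotation) mod 360
New hue = (89 + 30) mod 360
= 119 mod 360
= 119°


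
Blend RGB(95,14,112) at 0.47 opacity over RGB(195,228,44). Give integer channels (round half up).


C = α×F + (1-α)×B, with 1-α = 0.53
R: 0.47×95 + 0.53×195 = 44.65 + 103.35 = 148.00 → 148
G: 0.47×14 + 0.53×228 = 6.58 + 120.84 = 127.42 → 127
B: 0.47×112 + 0.53×44 = 52.64 + 23.32 = 75.96 → 76
= RGB(148, 127, 76)


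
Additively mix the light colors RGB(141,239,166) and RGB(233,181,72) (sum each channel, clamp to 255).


Additive: each channel = min(255, C₁+C₂)
R: 141+233 = 374 → 255
G: 239+181 = 420 → 255
B: 166+72 = 238 → 238
= RGB(255, 255, 238)


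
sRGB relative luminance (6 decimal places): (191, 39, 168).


Linearize each channel (sRGB transfer function): c = v/255; c_lin = c/12.92 if c ≤ 0.04045, else ((c+0.055)/1.055)^2.4
  R: 191/255 ≈ 0.749020 > 0.04045 → ((0.749020+0.055)/1.055)^2.4 ≈ 0.520996
  G: 39/255 ≈ 0.152941 > 0.04045 → ((0.152941+0.055)/1.055)^2.4 ≈ 0.020289
  B: 168/255 ≈ 0.658824 > 0.04045 → ((0.658824+0.055)/1.055)^2.4 ≈ 0.391572
R_lin = 0.520996, G_lin = 0.020289, B_lin = 0.391572
L = 0.2126×R + 0.7152×G + 0.0722×B
L = 0.2126×0.520996 + 0.7152×0.020289 + 0.0722×0.391572
L ≈ 0.153546


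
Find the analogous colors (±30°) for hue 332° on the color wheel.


Base hue: 332°
Left analog: (332 - 30) mod 360 = 302°
Right analog: (332 + 30) mod 360 = 2°
Analogous hues = 302° and 2°


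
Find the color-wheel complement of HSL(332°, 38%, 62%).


Complement = opposite side of color wheel = hue + 180°
H' = (332 + 180) mod 360 = 152°
S and L unchanged.
= HSL(152°, 38%, 62%)


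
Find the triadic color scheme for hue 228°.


Triadic: equally spaced at 120° intervals
H1 = 228°
H2 = (228 + 120) mod 360 = 348°
H3 = (228 + 240) mod 360 = 108°
Triadic = 228°, 348°, 108°


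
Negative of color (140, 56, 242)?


Invert: (255-R, 255-G, 255-B)
R: 255-140 = 115
G: 255-56 = 199
B: 255-242 = 13
= RGB(115, 199, 13)


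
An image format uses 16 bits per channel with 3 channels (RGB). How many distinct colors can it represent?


Total bits = 16 bits/channel × 3 channels = 48 bits
Distinct colors = 2^48
= 281,474,976,710,656 colors


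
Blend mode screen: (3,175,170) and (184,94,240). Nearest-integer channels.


Screen: C = 255 - (255-A)×(255-B)/255, rounded to nearest integer
R: 255 - (255-3)×(255-184)/255 = 255 - 17892/255 ≈ 255 - 70.165 = 184.835 → 185
G: 255 - (255-175)×(255-94)/255 = 255 - 12880/255 ≈ 255 - 50.510 = 204.490 → 204
B: 255 - (255-170)×(255-240)/255 = 255 - 1275/255 ≈ 255 - 5.000 = 250.000 → 250
= RGB(185, 204, 250)


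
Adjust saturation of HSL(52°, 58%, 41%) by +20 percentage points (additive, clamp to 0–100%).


Original S = 58%
Adjustment = +20 percentage points
New S = 58 + (20) = 78
Clamp to [0, 100] → 78
= HSL(52°, 78%, 41%)


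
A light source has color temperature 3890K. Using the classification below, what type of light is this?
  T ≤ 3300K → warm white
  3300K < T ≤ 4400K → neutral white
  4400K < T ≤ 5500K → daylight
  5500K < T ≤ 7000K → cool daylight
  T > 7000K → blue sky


Temperature: 3890K
3300K < 3890K ≤ 4400K → neutral white
Classification: neutral white


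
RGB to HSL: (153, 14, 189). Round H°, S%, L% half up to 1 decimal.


Normalize: R'=153/255≈0.6000, G'=14/255≈0.0549, B'=189/255≈0.7412
Max=189/255, Min=14/255, Δ=Max-Min=175/255
L = (Max+Min)/2 = (189+14)/510 = 203/510 = 0.39803… → L = 39.8%
L ≤ 0.5 → S = Δ/(Max+Min) = 175/(189+14) = 175/203 = 0.86206… → S = 86.2%
(the 1/255 factors cancel in S and H, so raw channel differences can be used)
Max is B' → H = 60 × ((R-G)/Δ + 4) = 60 × ((153-14)/175 + 4)
  139/175 + 4 = 0.7942… + 4 = 4.7942…
  H = 60 × 4.7942… = 287.657…° → H = 287.7°
= HSL(287.7°, 86.2%, 39.8%)


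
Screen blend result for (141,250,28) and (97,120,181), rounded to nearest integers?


Screen: C = 255 - (255-A)×(255-B)/255, rounded to nearest integer
R: 255 - (255-141)×(255-97)/255 = 255 - 18012/255 ≈ 255 - 70.635 = 184.365 → 184
G: 255 - (255-250)×(255-120)/255 = 255 - 675/255 ≈ 255 - 2.647 = 252.353 → 252
B: 255 - (255-28)×(255-181)/255 = 255 - 16798/255 ≈ 255 - 65.875 = 189.125 → 189
= RGB(184, 252, 189)


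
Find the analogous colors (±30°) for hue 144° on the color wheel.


Base hue: 144°
Left analog: (144 - 30) mod 360 = 114°
Right analog: (144 + 30) mod 360 = 174°
Analogous hues = 114° and 174°


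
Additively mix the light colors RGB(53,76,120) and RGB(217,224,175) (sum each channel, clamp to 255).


Additive: each channel = min(255, C₁+C₂)
R: 53+217 = 270 → 255
G: 76+224 = 300 → 255
B: 120+175 = 295 → 255
= RGB(255, 255, 255)


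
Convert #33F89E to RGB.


33 → 51 (R)
F8 → 248 (G)
9E → 158 (B)
= RGB(51, 248, 158)


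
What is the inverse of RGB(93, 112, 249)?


Invert: (255-R, 255-G, 255-B)
R: 255-93 = 162
G: 255-112 = 143
B: 255-249 = 6
= RGB(162, 143, 6)


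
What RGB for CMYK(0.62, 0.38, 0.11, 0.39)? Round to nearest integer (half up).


R = 255 × (1-C) × (1-K) = 255 × 0.38 × 0.61 = 59.109 → 59
G = 255 × (1-M) × (1-K) = 255 × 0.62 × 0.61 = 96.441 → 96
B = 255 × (1-Y) × (1-K) = 255 × 0.89 × 0.61 = 138.4395 → 138
= RGB(59, 96, 138)


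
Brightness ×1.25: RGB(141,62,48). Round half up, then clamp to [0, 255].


Multiply each channel by 1.25, round half up, clamp to [0, 255]
R: 141×1.25 = 176.25 → round → 176
G: 62×1.25 = 77.5 → round → 78
B: 48×1.25 = 60
= RGB(176, 78, 60)


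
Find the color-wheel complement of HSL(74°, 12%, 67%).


Complement = opposite side of color wheel = hue + 180°
H' = (74 + 180) mod 360 = 254°
S and L unchanged.
= HSL(254°, 12%, 67%)


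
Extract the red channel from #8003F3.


Color: #8003F3
R = 80 = 128
G = 03 = 3
B = F3 = 243
Red = 128


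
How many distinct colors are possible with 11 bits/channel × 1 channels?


Total bits = 11 bits/channel × 1 channels = 11 bits
Distinct colors = 2^11
= 2,048 colors


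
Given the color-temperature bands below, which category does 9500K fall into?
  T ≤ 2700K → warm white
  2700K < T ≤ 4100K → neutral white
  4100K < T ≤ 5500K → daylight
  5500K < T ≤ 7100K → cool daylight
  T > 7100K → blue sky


Temperature: 9500K
9500K > 7100K → blue sky
Classification: blue sky


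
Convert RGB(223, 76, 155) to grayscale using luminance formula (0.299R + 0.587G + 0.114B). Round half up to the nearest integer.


Gray = 0.299×R + 0.587×G + 0.114×B
Gray = 0.299×223 + 0.587×76 + 0.114×155
Gray = 66.677 + 44.612 + 17.670
Gray = 128.959 → round half up → 129
Gray = 129


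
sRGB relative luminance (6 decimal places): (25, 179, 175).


Linearize each channel (sRGB transfer function): c = v/255; c_lin = c/12.92 if c ≤ 0.04045, else ((c+0.055)/1.055)^2.4
  R: 25/255 ≈ 0.098039 > 0.04045 → ((0.098039+0.055)/1.055)^2.4 ≈ 0.009721
  G: 179/255 ≈ 0.701961 > 0.04045 → ((0.701961+0.055)/1.055)^2.4 ≈ 0.450786
  B: 175/255 ≈ 0.686275 > 0.04045 → ((0.686275+0.055)/1.055)^2.4 ≈ 0.428690
R_lin = 0.009721, G_lin = 0.450786, B_lin = 0.428690
L = 0.2126×R + 0.7152×G + 0.0722×B
L = 0.2126×0.009721 + 0.7152×0.450786 + 0.0722×0.428690
L ≈ 0.355420


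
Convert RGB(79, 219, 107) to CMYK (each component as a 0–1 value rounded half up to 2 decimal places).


R'=79/255≈0.3098, G'=219/255≈0.8588, B'=107/255≈0.4196
K = 1 - max(R',G',B') = 1 - 219/255 = 36/255 = 0.14117… → 0.14
(1-R'-K)/(1-K) simplifies to (max-R)/max with max = 219:
C = (219-79)/219 = 140/219 = 0.63926… → 0.64
M = (219-219)/219 = 0/219 = 0 → 0.00
Y = (219-107)/219 = 112/219 = 0.51141… → 0.51
= CMYK(0.64, 0.00, 0.51, 0.14)


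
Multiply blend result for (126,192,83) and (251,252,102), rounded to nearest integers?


Multiply: C = A×B/255, rounded to nearest integer
R: 126×251/255 = 31626/255 ≈ 124.024 → 124
G: 192×252/255 = 48384/255 ≈ 189.741 → 190
B: 83×102/255 = 8466/255 ≈ 33.200 → 33
= RGB(124, 190, 33)


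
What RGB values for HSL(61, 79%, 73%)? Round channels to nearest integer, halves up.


H=61°, S=0.79, L=0.73
C = (1-|2L-1|)×S = (1-|0.46|)×0.79 = 0.4266
H' = H/60 = 61/60 ≈ 1.0167; X = C×(1-|H' mod 2 - 1|) = 0.41949
m = L - C/2 = 0.73 - 0.2133 = 0.5167
Sector ⌊H'⌋ = 1 → (R',G',B') = (0.41949, 0.4266, 0.0)
RGB = ((R'+m)×255, (G'+m)×255, (B'+m)×255) = (238.72845, 240.5415, 131.7585)
Round half up → RGB(239, 241, 132)


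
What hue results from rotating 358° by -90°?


New hue = (H + rotation) mod 360
New hue = (358 -90) mod 360
= 268 mod 360
= 268°


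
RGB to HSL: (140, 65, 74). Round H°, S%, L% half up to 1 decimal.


Normalize: R'=140/255≈0.5490, G'=65/255≈0.2549, B'=74/255≈0.2902
Max=140/255, Min=65/255, Δ=Max-Min=75/255
L = (Max+Min)/2 = (140+65)/510 = 205/510 = 0.40196… → L = 40.2%
L ≤ 0.5 → S = Δ/(Max+Min) = 75/(140+65) = 75/205 = 0.36585… → S = 36.6%
(the 1/255 factors cancel in S and H, so raw channel differences can be used)
Max is R' → H = 60 × (((G-B)/Δ) mod 6) = 60 × (((65-74)/75) mod 6)
  (-9)/75 = -0.12; negative, so add 6 → 5.88
  H = 60 × 5.88 = 352.8° → H = 352.8°
= HSL(352.8°, 36.6%, 40.2%)


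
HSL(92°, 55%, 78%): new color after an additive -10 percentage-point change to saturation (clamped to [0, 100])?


Original S = 55%
Adjustment = -10 percentage points
New S = 55 + (-10) = 45
Clamp to [0, 100] → 45
= HSL(92°, 45%, 78%)


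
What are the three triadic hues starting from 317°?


Triadic: equally spaced at 120° intervals
H1 = 317°
H2 = (317 + 120) mod 360 = 77°
H3 = (317 + 240) mod 360 = 197°
Triadic = 317°, 77°, 197°


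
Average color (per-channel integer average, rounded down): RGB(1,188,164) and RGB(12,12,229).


Midpoint: each channel = ⌊(C₁+C₂)/2⌋
R: ⌊(1+12)/2⌋ = 6
G: ⌊(188+12)/2⌋ = 100
B: ⌊(164+229)/2⌋ = 196
= RGB(6, 100, 196)


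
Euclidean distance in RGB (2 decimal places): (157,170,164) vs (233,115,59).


d = √[(R₁-R₂)² + (G₁-G₂)² + (B₁-B₂)²]
d = √[(157-233)² + (170-115)² + (164-59)²]
d = √[5776 + 3025 + 11025]
d = √19826
d ≈ 140.80


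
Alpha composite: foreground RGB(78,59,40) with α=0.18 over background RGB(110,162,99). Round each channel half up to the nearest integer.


C = α×F + (1-α)×B, with 1-α = 0.82
R: 0.18×78 + 0.82×110 = 14.04 + 90.20 = 104.24 → 104
G: 0.18×59 + 0.82×162 = 10.62 + 132.84 = 143.46 → 143
B: 0.18×40 + 0.82×99 = 7.20 + 81.18 = 88.38 → 88
= RGB(104, 143, 88)


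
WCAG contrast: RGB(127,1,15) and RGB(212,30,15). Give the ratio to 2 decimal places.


Linearize each sRGB channel c=v/255: c/12.92 if c ≤ 0.04045 else ((c+0.055)/1.055)^2.4
L = 0.2126×R_lin + 0.7152×G_lin + 0.0722×B_lin
Color 1 (127,1,15):
  R=127: 127/255≈0.4980 > 0.04045 → ((0.4980+0.055)/1.055)^2.4 ≈ 0.21223
  G=1: 1/255≈0.0039 ≤ 0.04045 → 0.0039/12.92 ≈ 0.00030
  B=15: 15/255≈0.0588 > 0.04045 → ((0.0588+0.055)/1.055)^2.4 ≈ 0.00478
  L1 = 0.2126×0.21223 + 0.7152×0.00030 + 0.0722×0.00478 ≈ 0.04568
Color 2 (212,30,15):
  R=212: 212/255≈0.8314 > 0.04045 → ((0.8314+0.055)/1.055)^2.4 ≈ 0.65837
  G=30: 30/255≈0.1176 > 0.04045 → ((0.1176+0.055)/1.055)^2.4 ≈ 0.01298
  B=15: 15/255≈0.0588 > 0.04045 → ((0.0588+0.055)/1.055)^2.4 ≈ 0.00478
  L2 = 0.2126×0.65837 + 0.7152×0.01298 + 0.0722×0.00478 ≈ 0.14960
Lighter = 0.14960, Darker = 0.04568
Ratio = (L_lighter + 0.05) / (L_darker + 0.05)
Ratio = (0.14960 + 0.05) / (0.04568 + 0.05) = 0.19960 / 0.09568 ≈ 2.0861
Ratio ≈ 2.09:1


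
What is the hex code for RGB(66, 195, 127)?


R = 66 → 42 (hex)
G = 195 → C3 (hex)
B = 127 → 7F (hex)
Hex = #42C37F


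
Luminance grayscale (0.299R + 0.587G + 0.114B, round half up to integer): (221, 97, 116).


Gray = 0.299×R + 0.587×G + 0.114×B
Gray = 0.299×221 + 0.587×97 + 0.114×116
Gray = 66.079 + 56.939 + 13.224
Gray = 136.242 → round half up → 136
Gray = 136


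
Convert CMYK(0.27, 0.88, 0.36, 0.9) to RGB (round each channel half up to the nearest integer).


R = 255 × (1-C) × (1-K) = 255 × 0.73 × 0.10 = 18.615 → 19
G = 255 × (1-M) × (1-K) = 255 × 0.12 × 0.10 = 3.06 → 3
B = 255 × (1-Y) × (1-K) = 255 × 0.64 × 0.10 = 16.32 → 16
= RGB(19, 3, 16)


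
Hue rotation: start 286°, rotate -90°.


New hue = (H + rotation) mod 360
New hue = (286 -90) mod 360
= 196 mod 360
= 196°


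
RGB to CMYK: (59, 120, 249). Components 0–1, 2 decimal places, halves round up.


R'=59/255≈0.2314, G'=120/255≈0.4706, B'=249/255≈0.9765
K = 1 - max(R',G',B') = 1 - 249/255 = 6/255 = 0.02352… → 0.02
(1-R'-K)/(1-K) simplifies to (max-R)/max with max = 249:
C = (249-59)/249 = 190/249 = 0.76305… → 0.76
M = (249-120)/249 = 129/249 = 0.51807… → 0.52
Y = (249-249)/249 = 0/249 = 0 → 0.00
= CMYK(0.76, 0.52, 0.00, 0.02)


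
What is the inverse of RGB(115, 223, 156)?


Invert: (255-R, 255-G, 255-B)
R: 255-115 = 140
G: 255-223 = 32
B: 255-156 = 99
= RGB(140, 32, 99)


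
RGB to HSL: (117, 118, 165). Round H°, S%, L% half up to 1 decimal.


Normalize: R'=117/255≈0.4588, G'=118/255≈0.4627, B'=165/255≈0.6471
Max=165/255, Min=117/255, Δ=Max-Min=48/255
L = (Max+Min)/2 = (165+117)/510 = 282/510 = 0.55294… → L = 55.3%
L > 0.5 → S = Δ/(2-Max-Min) = 48/(510-165-117) = 48/228 = 0.21052… → S = 21.1%
(the 1/255 factors cancel in S and H, so raw channel differences can be used)
Max is B' → H = 60 × ((R-G)/Δ + 4) = 60 × ((117-118)/48 + 4)
  -1/48 + 4 = -0.0208… + 4 = 3.9791…
  H = 60 × 3.9791… = 238.75° → H = 238.8°
= HSL(238.8°, 21.1%, 55.3%)


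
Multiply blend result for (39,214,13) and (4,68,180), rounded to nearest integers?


Multiply: C = A×B/255, rounded to nearest integer
R: 39×4/255 = 156/255 ≈ 0.612 → 1
G: 214×68/255 = 14552/255 ≈ 57.067 → 57
B: 13×180/255 = 2340/255 ≈ 9.176 → 9
= RGB(1, 57, 9)


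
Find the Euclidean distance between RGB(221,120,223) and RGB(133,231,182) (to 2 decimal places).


d = √[(R₁-R₂)² + (G₁-G₂)² + (B₁-B₂)²]
d = √[(221-133)² + (120-231)² + (223-182)²]
d = √[7744 + 12321 + 1681]
d = √21746
d ≈ 147.47


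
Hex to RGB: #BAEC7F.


BA → 186 (R)
EC → 236 (G)
7F → 127 (B)
= RGB(186, 236, 127)


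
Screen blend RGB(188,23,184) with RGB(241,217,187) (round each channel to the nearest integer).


Screen: C = 255 - (255-A)×(255-B)/255, rounded to nearest integer
R: 255 - (255-188)×(255-241)/255 = 255 - 938/255 ≈ 255 - 3.678 = 251.322 → 251
G: 255 - (255-23)×(255-217)/255 = 255 - 8816/255 ≈ 255 - 34.573 = 220.427 → 220
B: 255 - (255-184)×(255-187)/255 = 255 - 4828/255 ≈ 255 - 18.933 = 236.067 → 236
= RGB(251, 220, 236)


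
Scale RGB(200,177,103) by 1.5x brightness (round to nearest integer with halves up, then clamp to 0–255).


Multiply each channel by 1.5, round half up, clamp to [0, 255]
R: 200×1.5 = 300 → clamp → 255
G: 177×1.5 = 265.5 → round → 266 → clamp → 255
B: 103×1.5 = 154.5 → round → 155
= RGB(255, 255, 155)


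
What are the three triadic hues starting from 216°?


Triadic: equally spaced at 120° intervals
H1 = 216°
H2 = (216 + 120) mod 360 = 336°
H3 = (216 + 240) mod 360 = 96°
Triadic = 216°, 336°, 96°


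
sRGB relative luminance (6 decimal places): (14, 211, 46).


Linearize each channel (sRGB transfer function): c = v/255; c_lin = c/12.92 if c ≤ 0.04045, else ((c+0.055)/1.055)^2.4
  R: 14/255 ≈ 0.054902 > 0.04045 → ((0.054902+0.055)/1.055)^2.4 ≈ 0.004391
  G: 211/255 ≈ 0.827451 > 0.04045 → ((0.827451+0.055)/1.055)^2.4 ≈ 0.651406
  B: 46/255 ≈ 0.180392 > 0.04045 → ((0.180392+0.055)/1.055)^2.4 ≈ 0.027321
R_lin = 0.004391, G_lin = 0.651406, B_lin = 0.027321
L = 0.2126×R + 0.7152×G + 0.0722×B
L = 0.2126×0.004391 + 0.7152×0.651406 + 0.0722×0.027321
L ≈ 0.468792


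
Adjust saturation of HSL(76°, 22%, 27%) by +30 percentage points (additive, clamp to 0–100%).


Original S = 22%
Adjustment = +30 percentage points
New S = 22 + (30) = 52
Clamp to [0, 100] → 52
= HSL(76°, 52%, 27%)


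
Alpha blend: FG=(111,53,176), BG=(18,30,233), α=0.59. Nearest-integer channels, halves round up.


C = α×F + (1-α)×B, with 1-α = 0.41
R: 0.59×111 + 0.41×18 = 65.49 + 7.38 = 72.87 → 73
G: 0.59×53 + 0.41×30 = 31.27 + 12.30 = 43.57 → 44
B: 0.59×176 + 0.41×233 = 103.84 + 95.53 = 199.37 → 199
= RGB(73, 44, 199)


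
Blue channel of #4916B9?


Color: #4916B9
R = 49 = 73
G = 16 = 22
B = B9 = 185
Blue = 185


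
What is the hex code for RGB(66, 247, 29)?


R = 66 → 42 (hex)
G = 247 → F7 (hex)
B = 29 → 1D (hex)
Hex = #42F71D


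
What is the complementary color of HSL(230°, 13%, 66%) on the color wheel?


Complement = opposite side of color wheel = hue + 180°
H' = (230 + 180) mod 360 = 50°
S and L unchanged.
= HSL(50°, 13%, 66%)


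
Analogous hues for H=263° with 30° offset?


Base hue: 263°
Left analog: (263 - 30) mod 360 = 233°
Right analog: (263 + 30) mod 360 = 293°
Analogous hues = 233° and 293°


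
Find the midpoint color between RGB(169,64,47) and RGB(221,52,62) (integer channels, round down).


Midpoint: each channel = ⌊(C₁+C₂)/2⌋
R: ⌊(169+221)/2⌋ = 195
G: ⌊(64+52)/2⌋ = 58
B: ⌊(47+62)/2⌋ = 54
= RGB(195, 58, 54)


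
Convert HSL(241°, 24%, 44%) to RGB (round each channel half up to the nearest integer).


H=241°, S=0.24, L=0.44
C = (1-|2L-1|)×S = (1-|-0.12|)×0.24 = 0.2112
H' = H/60 = 241/60 ≈ 4.0167; X = C×(1-|H' mod 2 - 1|) = 0.00352
m = L - C/2 = 0.44 - 0.1056 = 0.3344
Sector ⌊H'⌋ = 4 → (R',G',B') = (0.00352, 0.0, 0.2112)
RGB = ((R'+m)×255, (G'+m)×255, (B'+m)×255) = (86.1696, 85.272, 139.128)
Round half up → RGB(86, 85, 139)


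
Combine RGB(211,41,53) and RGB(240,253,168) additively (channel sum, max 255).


Additive: each channel = min(255, C₁+C₂)
R: 211+240 = 451 → 255
G: 41+253 = 294 → 255
B: 53+168 = 221 → 221
= RGB(255, 255, 221)


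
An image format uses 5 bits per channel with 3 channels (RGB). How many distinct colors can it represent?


Total bits = 5 bits/channel × 3 channels = 15 bits
Distinct colors = 2^15
= 32,768 colors


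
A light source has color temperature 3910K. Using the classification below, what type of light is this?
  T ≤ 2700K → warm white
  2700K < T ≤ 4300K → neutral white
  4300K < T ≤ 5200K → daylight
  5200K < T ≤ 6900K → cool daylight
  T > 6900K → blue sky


Temperature: 3910K
2700K < 3910K ≤ 4300K → neutral white
Classification: neutral white


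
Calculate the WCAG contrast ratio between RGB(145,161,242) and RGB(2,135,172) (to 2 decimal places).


Linearize each sRGB channel c=v/255: c/12.92 if c ≤ 0.04045 else ((c+0.055)/1.055)^2.4
L = 0.2126×R_lin + 0.7152×G_lin + 0.0722×B_lin
Color 1 (145,161,242):
  R=145: 145/255≈0.5686 > 0.04045 → ((0.5686+0.055)/1.055)^2.4 ≈ 0.28315
  G=161: 161/255≈0.6314 > 0.04045 → ((0.6314+0.055)/1.055)^2.4 ≈ 0.35640
  B=242: 242/255≈0.9490 > 0.04045 → ((0.9490+0.055)/1.055)^2.4 ≈ 0.88792
  L1 = 0.2126×0.28315 + 0.7152×0.35640 + 0.0722×0.88792 ≈ 0.37920
Color 2 (2,135,172):
  R=2: 2/255≈0.0078 ≤ 0.04045 → 0.0078/12.92 ≈ 0.00061
  G=135: 135/255≈0.5294 > 0.04045 → ((0.5294+0.055)/1.055)^2.4 ≈ 0.24228
  B=172: 172/255≈0.6745 > 0.04045 → ((0.6745+0.055)/1.055)^2.4 ≈ 0.41254
  L2 = 0.2126×0.00061 + 0.7152×0.24228 + 0.0722×0.41254 ≈ 0.20319
Lighter = 0.37920, Darker = 0.20319
Ratio = (L_lighter + 0.05) / (L_darker + 0.05)
Ratio = (0.37920 + 0.05) / (0.20319 + 0.05) = 0.42920 / 0.25319 ≈ 1.6952
Ratio ≈ 1.70:1


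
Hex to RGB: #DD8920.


DD → 221 (R)
89 → 137 (G)
20 → 32 (B)
= RGB(221, 137, 32)


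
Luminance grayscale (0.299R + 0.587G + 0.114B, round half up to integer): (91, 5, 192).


Gray = 0.299×R + 0.587×G + 0.114×B
Gray = 0.299×91 + 0.587×5 + 0.114×192
Gray = 27.209 + 2.935 + 21.888
Gray = 52.032 → round half up → 52
Gray = 52


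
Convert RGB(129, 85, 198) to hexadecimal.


R = 129 → 81 (hex)
G = 85 → 55 (hex)
B = 198 → C6 (hex)
Hex = #8155C6


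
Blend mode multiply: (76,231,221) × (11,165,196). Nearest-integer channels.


Multiply: C = A×B/255, rounded to nearest integer
R: 76×11/255 = 836/255 ≈ 3.278 → 3
G: 231×165/255 = 38115/255 ≈ 149.471 → 149
B: 221×196/255 = 43316/255 ≈ 169.867 → 170
= RGB(3, 149, 170)


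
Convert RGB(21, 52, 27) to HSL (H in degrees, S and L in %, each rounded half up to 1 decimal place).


Normalize: R'=21/255≈0.0824, G'=52/255≈0.2039, B'=27/255≈0.1059
Max=52/255, Min=21/255, Δ=Max-Min=31/255
L = (Max+Min)/2 = (52+21)/510 = 73/510 = 0.14313… → L = 14.3%
L ≤ 0.5 → S = Δ/(Max+Min) = 31/(52+21) = 31/73 = 0.42465… → S = 42.5%
(the 1/255 factors cancel in S and H, so raw channel differences can be used)
Max is G' → H = 60 × ((B-R)/Δ + 2) = 60 × ((27-21)/31 + 2)
  6/31 + 2 = 0.1935… + 2 = 2.1935…
  H = 60 × 2.1935… = 131.612…° → H = 131.6°
= HSL(131.6°, 42.5%, 14.3%)


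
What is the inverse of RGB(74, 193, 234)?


Invert: (255-R, 255-G, 255-B)
R: 255-74 = 181
G: 255-193 = 62
B: 255-234 = 21
= RGB(181, 62, 21)


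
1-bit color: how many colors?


Colors = 2^bits = 2^1
= 2 colors


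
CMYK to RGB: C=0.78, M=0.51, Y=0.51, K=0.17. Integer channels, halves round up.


R = 255 × (1-C) × (1-K) = 255 × 0.22 × 0.83 = 46.563 → 47
G = 255 × (1-M) × (1-K) = 255 × 0.49 × 0.83 = 103.7085 → 104
B = 255 × (1-Y) × (1-K) = 255 × 0.49 × 0.83 = 103.7085 → 104
= RGB(47, 104, 104)


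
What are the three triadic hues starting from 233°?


Triadic: equally spaced at 120° intervals
H1 = 233°
H2 = (233 + 120) mod 360 = 353°
H3 = (233 + 240) mod 360 = 113°
Triadic = 233°, 353°, 113°


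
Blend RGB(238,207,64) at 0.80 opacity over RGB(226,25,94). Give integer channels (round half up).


C = α×F + (1-α)×B, with 1-α = 0.20
R: 0.80×238 + 0.20×226 = 190.40 + 45.20 = 235.60 → 236
G: 0.80×207 + 0.20×25 = 165.60 + 5.00 = 170.60 → 171
B: 0.80×64 + 0.20×94 = 51.20 + 18.80 = 70.00 → 70
= RGB(236, 171, 70)


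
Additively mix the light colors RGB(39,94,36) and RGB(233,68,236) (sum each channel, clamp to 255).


Additive: each channel = min(255, C₁+C₂)
R: 39+233 = 272 → 255
G: 94+68 = 162 → 162
B: 36+236 = 272 → 255
= RGB(255, 162, 255)


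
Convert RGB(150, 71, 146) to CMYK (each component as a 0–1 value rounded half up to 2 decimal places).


R'=150/255≈0.5882, G'=71/255≈0.2784, B'=146/255≈0.5725
K = 1 - max(R',G',B') = 1 - 150/255 = 105/255 = 0.41176… → 0.41
(1-R'-K)/(1-K) simplifies to (max-R)/max with max = 150:
C = (150-150)/150 = 0/150 = 0 → 0.00
M = (150-71)/150 = 79/150 = 0.52666… → 0.53
Y = (150-146)/150 = 4/150 = 0.02666… → 0.03
= CMYK(0.00, 0.53, 0.03, 0.41)


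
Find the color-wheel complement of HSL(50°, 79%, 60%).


Complement = opposite side of color wheel = hue + 180°
H' = (50 + 180) mod 360 = 230°
S and L unchanged.
= HSL(230°, 79%, 60%)


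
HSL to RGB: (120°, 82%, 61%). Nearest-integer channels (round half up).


H=120°, S=0.82, L=0.61
C = (1-|2L-1|)×S = (1-|0.22|)×0.82 = 0.6396
H' = H/60 = 120/60 ≈ 2.0000; X = C×(1-|H' mod 2 - 1|) = 0.0
m = L - C/2 = 0.61 - 0.3198 = 0.2902
Sector ⌊H'⌋ = 2 → (R',G',B') = (0.0, 0.6396, 0.0)
RGB = ((R'+m)×255, (G'+m)×255, (B'+m)×255) = (74.001, 237.099, 74.001)
Round half up → RGB(74, 237, 74)


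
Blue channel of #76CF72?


Color: #76CF72
R = 76 = 118
G = CF = 207
B = 72 = 114
Blue = 114


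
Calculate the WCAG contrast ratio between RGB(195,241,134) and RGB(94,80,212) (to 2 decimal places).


Linearize each sRGB channel c=v/255: c/12.92 if c ≤ 0.04045 else ((c+0.055)/1.055)^2.4
L = 0.2126×R_lin + 0.7152×G_lin + 0.0722×B_lin
Color 1 (195,241,134):
  R=195: 195/255≈0.7647 > 0.04045 → ((0.7647+0.055)/1.055)^2.4 ≈ 0.54572
  G=241: 241/255≈0.9451 > 0.04045 → ((0.9451+0.055)/1.055)^2.4 ≈ 0.87962
  B=134: 134/255≈0.5255 > 0.04045 → ((0.5255+0.055)/1.055)^2.4 ≈ 0.23840
  L1 = 0.2126×0.54572 + 0.7152×0.87962 + 0.0722×0.23840 ≈ 0.76234
Color 2 (94,80,212):
  R=94: 94/255≈0.3686 > 0.04045 → ((0.3686+0.055)/1.055)^2.4 ≈ 0.11193
  G=80: 80/255≈0.3137 > 0.04045 → ((0.3137+0.055)/1.055)^2.4 ≈ 0.08022
  B=212: 212/255≈0.8314 > 0.04045 → ((0.8314+0.055)/1.055)^2.4 ≈ 0.65837
  L2 = 0.2126×0.11193 + 0.7152×0.08022 + 0.0722×0.65837 ≈ 0.12870
Lighter = 0.76234, Darker = 0.12870
Ratio = (L_lighter + 0.05) / (L_darker + 0.05)
Ratio = (0.76234 + 0.05) / (0.12870 + 0.05) = 0.81234 / 0.17870 ≈ 4.5457
Ratio ≈ 4.55:1


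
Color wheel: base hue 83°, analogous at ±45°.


Base hue: 83°
Left analog: (83 - 45) mod 360 = 38°
Right analog: (83 + 45) mod 360 = 128°
Analogous hues = 38° and 128°


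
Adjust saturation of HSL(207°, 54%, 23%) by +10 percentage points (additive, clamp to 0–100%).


Original S = 54%
Adjustment = +10 percentage points
New S = 54 + (10) = 64
Clamp to [0, 100] → 64
= HSL(207°, 64%, 23%)


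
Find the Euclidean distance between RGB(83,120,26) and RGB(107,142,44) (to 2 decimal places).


d = √[(R₁-R₂)² + (G₁-G₂)² + (B₁-B₂)²]
d = √[(83-107)² + (120-142)² + (26-44)²]
d = √[576 + 484 + 324]
d = √1384
d ≈ 37.20


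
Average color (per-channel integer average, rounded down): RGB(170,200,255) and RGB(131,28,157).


Midpoint: each channel = ⌊(C₁+C₂)/2⌋
R: ⌊(170+131)/2⌋ = 150
G: ⌊(200+28)/2⌋ = 114
B: ⌊(255+157)/2⌋ = 206
= RGB(150, 114, 206)


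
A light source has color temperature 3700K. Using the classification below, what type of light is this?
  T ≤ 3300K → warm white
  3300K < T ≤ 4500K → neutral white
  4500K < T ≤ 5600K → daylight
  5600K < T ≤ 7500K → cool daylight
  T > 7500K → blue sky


Temperature: 3700K
3300K < 3700K ≤ 4500K → neutral white
Classification: neutral white


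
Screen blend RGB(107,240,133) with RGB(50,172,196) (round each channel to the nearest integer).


Screen: C = 255 - (255-A)×(255-B)/255, rounded to nearest integer
R: 255 - (255-107)×(255-50)/255 = 255 - 30340/255 ≈ 255 - 118.980 = 136.020 → 136
G: 255 - (255-240)×(255-172)/255 = 255 - 1245/255 ≈ 255 - 4.882 = 250.118 → 250
B: 255 - (255-133)×(255-196)/255 = 255 - 7198/255 ≈ 255 - 28.227 = 226.773 → 227
= RGB(136, 250, 227)


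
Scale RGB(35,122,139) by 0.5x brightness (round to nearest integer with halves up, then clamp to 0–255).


Multiply each channel by 0.5, round half up, clamp to [0, 255]
R: 35×0.5 = 17.5 → round → 18
G: 122×0.5 = 61
B: 139×0.5 = 69.5 → round → 70
= RGB(18, 61, 70)


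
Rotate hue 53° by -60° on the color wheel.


New hue = (H + rotation) mod 360
New hue = (53 -60) mod 360
= -7 mod 360
= 353°


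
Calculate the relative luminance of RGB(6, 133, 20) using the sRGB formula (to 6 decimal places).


Linearize each channel (sRGB transfer function): c = v/255; c_lin = c/12.92 if c ≤ 0.04045, else ((c+0.055)/1.055)^2.4
  R: 6/255 ≈ 0.023529 ≤ 0.04045 → 0.023529/12.92 ≈ 0.001821
  G: 133/255 ≈ 0.521569 > 0.04045 → ((0.521569+0.055)/1.055)^2.4 ≈ 0.234551
  B: 20/255 ≈ 0.078431 > 0.04045 → ((0.078431+0.055)/1.055)^2.4 ≈ 0.006995
R_lin = 0.001821, G_lin = 0.234551, B_lin = 0.006995
L = 0.2126×R + 0.7152×G + 0.0722×B
L = 0.2126×0.001821 + 0.7152×0.234551 + 0.0722×0.006995
L ≈ 0.168643


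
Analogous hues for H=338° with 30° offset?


Base hue: 338°
Left analog: (338 - 30) mod 360 = 308°
Right analog: (338 + 30) mod 360 = 8°
Analogous hues = 308° and 8°


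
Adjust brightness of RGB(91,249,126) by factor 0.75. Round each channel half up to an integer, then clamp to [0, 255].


Multiply each channel by 0.75, round half up, clamp to [0, 255]
R: 91×0.75 = 68.25 → round → 68
G: 249×0.75 = 186.75 → round → 187
B: 126×0.75 = 94.5 → round → 95
= RGB(68, 187, 95)


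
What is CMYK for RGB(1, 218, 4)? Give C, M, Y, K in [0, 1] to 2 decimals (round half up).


R'=1/255≈0.0039, G'=218/255≈0.8549, B'=4/255≈0.0157
K = 1 - max(R',G',B') = 1 - 218/255 = 37/255 = 0.14509… → 0.15
(1-R'-K)/(1-K) simplifies to (max-R)/max with max = 218:
C = (218-1)/218 = 217/218 = 0.99541… → 1.00
M = (218-218)/218 = 0/218 = 0 → 0.00
Y = (218-4)/218 = 214/218 = 0.98165… → 0.98
= CMYK(1.00, 0.00, 0.98, 0.15)


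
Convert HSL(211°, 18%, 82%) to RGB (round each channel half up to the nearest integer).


H=211°, S=0.18, L=0.82
C = (1-|2L-1|)×S = (1-|0.64|)×0.18 = 0.0648
H' = H/60 = 211/60 ≈ 3.5167; X = C×(1-|H' mod 2 - 1|) = 0.03132
m = L - C/2 = 0.82 - 0.0324 = 0.7876
Sector ⌊H'⌋ = 3 → (R',G',B') = (0.0, 0.03132, 0.0648)
RGB = ((R'+m)×255, (G'+m)×255, (B'+m)×255) = (200.838, 208.8246, 217.362)
Round half up → RGB(201, 209, 217)


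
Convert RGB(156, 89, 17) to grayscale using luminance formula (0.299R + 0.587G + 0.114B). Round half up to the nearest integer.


Gray = 0.299×R + 0.587×G + 0.114×B
Gray = 0.299×156 + 0.587×89 + 0.114×17
Gray = 46.644 + 52.243 + 1.938
Gray = 100.825 → round half up → 101
Gray = 101


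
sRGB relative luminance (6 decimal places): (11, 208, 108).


Linearize each channel (sRGB transfer function): c = v/255; c_lin = c/12.92 if c ≤ 0.04045, else ((c+0.055)/1.055)^2.4
  R: 11/255 ≈ 0.043137 > 0.04045 → ((0.043137+0.055)/1.055)^2.4 ≈ 0.003347
  G: 208/255 ≈ 0.815686 > 0.04045 → ((0.815686+0.055)/1.055)^2.4 ≈ 0.630757
  B: 108/255 ≈ 0.423529 > 0.04045 → ((0.423529+0.055)/1.055)^2.4 ≈ 0.149960
R_lin = 0.003347, G_lin = 0.630757, B_lin = 0.149960
L = 0.2126×R + 0.7152×G + 0.0722×B
L = 0.2126×0.003347 + 0.7152×0.630757 + 0.0722×0.149960
L ≈ 0.462656


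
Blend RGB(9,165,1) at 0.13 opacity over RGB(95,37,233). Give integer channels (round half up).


C = α×F + (1-α)×B, with 1-α = 0.87
R: 0.13×9 + 0.87×95 = 1.17 + 82.65 = 83.82 → 84
G: 0.13×165 + 0.87×37 = 21.45 + 32.19 = 53.64 → 54
B: 0.13×1 + 0.87×233 = 0.13 + 202.71 = 202.84 → 203
= RGB(84, 54, 203)


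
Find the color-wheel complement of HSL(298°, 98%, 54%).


Complement = opposite side of color wheel = hue + 180°
H' = (298 + 180) mod 360 = 118°
S and L unchanged.
= HSL(118°, 98%, 54%)
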